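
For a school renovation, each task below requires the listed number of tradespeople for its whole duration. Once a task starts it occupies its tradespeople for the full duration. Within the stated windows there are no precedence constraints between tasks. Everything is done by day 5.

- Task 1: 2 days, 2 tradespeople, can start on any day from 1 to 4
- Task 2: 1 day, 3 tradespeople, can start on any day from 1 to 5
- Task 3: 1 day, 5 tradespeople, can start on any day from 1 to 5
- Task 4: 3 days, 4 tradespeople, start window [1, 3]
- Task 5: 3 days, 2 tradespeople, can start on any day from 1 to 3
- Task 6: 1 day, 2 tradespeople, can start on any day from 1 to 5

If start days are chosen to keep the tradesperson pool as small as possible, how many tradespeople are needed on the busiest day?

7

Early-start (Task 1@1, Task 2@1, Task 3@1, Task 4@1, Task 5@1, Task 6@1) gives peak 18: d1:18  d2:8  d3:6  d4:0  d5:0.
Shift Task 3→2, Task 4→3, Task 5→3.
Schedule Task 1@1, Task 2@1, Task 3@2, Task 4@3, Task 5@3, Task 6@1: d1:7  d2:7  d3:6  d4:6  d5:6 — peak 7.
Total tradesperson-days = 32 over 5 days ⇒ peak ≥ ⌈32/5⌉ = 7, so 7 is optimal.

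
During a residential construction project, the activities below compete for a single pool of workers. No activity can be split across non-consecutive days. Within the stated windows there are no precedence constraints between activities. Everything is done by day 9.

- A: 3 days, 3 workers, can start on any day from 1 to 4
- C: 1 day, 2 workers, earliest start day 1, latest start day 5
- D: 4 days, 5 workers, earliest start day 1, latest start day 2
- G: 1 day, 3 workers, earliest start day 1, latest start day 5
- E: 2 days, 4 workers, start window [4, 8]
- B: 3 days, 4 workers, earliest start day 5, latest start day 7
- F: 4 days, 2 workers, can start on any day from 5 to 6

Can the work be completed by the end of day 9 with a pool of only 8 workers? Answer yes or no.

yes

Schedule A@1, C@4, D@1, G@5, E@5, B@7, F@6: d1:8  d2:8  d3:8  d4:7  d5:7  d6:6  d7:6  d8:6  d9:6 — peak 8 ≤ 8.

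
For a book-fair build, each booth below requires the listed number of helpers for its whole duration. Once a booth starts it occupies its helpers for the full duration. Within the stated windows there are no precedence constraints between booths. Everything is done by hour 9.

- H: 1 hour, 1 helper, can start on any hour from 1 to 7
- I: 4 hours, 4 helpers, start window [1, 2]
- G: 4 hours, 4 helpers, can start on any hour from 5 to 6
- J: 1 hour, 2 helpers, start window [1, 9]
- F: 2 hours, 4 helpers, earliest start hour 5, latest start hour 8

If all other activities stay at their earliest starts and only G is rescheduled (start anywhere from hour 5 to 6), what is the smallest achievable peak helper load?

G@5: h1:7  h2:4  h3:4  h4:4  h5:8  h6:8  h7:4  h8:4  h9:0 → peak 8
G@6: h1:7  h2:4  h3:4  h4:4  h5:4  h6:8  h7:4  h8:4  h9:4 → peak 8
Best is G@5, peak 8.

8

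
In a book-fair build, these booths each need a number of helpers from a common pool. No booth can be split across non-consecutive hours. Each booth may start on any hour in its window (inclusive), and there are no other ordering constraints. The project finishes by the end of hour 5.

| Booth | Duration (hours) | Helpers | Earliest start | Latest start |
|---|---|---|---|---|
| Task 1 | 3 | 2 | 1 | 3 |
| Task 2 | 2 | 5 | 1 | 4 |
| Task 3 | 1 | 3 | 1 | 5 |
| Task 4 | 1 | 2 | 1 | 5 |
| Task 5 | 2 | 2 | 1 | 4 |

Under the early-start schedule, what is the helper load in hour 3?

2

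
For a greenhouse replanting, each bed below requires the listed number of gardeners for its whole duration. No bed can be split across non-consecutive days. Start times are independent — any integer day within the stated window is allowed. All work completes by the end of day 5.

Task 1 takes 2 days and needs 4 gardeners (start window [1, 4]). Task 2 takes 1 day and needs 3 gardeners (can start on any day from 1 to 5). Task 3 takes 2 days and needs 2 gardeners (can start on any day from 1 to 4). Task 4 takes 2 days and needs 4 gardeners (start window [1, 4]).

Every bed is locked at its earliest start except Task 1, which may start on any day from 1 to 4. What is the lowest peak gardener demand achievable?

9

Task 1@1: d1:13  d2:10  d3:0  d4:0  d5:0 → peak 13
Task 1@2: d1:9  d2:10  d3:4  d4:0  d5:0 → peak 10
Task 1@3: d1:9  d2:6  d3:4  d4:4  d5:0 → peak 9
Task 1@4: d1:9  d2:6  d3:0  d4:4  d5:4 → peak 9
Best is Task 1@3, peak 9.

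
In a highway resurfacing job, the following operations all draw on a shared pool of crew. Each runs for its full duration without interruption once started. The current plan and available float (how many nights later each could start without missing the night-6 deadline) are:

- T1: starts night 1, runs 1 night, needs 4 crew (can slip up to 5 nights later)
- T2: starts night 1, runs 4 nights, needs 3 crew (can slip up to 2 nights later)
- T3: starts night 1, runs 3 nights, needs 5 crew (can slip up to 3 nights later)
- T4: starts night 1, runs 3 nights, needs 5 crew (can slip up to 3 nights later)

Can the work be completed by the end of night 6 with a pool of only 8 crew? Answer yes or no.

no

The minimum achievable peak is 9; 8 < 9, so no feasible schedule stays within the cap.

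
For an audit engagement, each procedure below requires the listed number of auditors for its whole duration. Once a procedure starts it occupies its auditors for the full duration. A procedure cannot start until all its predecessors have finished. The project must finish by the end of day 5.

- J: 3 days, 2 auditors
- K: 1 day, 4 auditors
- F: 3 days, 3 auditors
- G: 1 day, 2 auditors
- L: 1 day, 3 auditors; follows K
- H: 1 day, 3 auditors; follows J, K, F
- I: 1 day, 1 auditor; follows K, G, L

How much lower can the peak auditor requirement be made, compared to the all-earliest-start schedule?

4

Early-start peak: d1:11  d2:8  d3:6  d4:3  d5:0 ⇒ 11.
Leveled (J@1, K@1, F@2, G@2, L@4, H@5, I@5): d1:6  d2:7  d3:5  d4:6  d5:4 ⇒ 7.
Reduction 11 − 7 = 4.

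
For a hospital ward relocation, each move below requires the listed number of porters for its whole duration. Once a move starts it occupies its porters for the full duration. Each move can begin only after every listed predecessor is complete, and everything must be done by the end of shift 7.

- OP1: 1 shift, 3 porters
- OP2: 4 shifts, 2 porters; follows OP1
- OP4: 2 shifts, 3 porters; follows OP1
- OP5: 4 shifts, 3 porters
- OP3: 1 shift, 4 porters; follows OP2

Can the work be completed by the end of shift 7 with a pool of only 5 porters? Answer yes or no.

The minimum achievable peak is 6; 5 < 6, so no feasible schedule stays within the cap.

no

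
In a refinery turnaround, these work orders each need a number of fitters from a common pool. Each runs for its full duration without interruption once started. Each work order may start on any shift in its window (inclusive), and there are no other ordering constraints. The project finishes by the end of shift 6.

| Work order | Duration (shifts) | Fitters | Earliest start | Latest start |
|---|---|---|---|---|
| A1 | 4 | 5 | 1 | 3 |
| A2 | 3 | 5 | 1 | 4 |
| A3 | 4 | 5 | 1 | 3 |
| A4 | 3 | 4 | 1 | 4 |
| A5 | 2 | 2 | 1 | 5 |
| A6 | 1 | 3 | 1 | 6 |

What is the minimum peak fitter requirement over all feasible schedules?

Early-start (A1@1, A2@1, A3@1, A4@1, A5@1, A6@1) gives peak 24: s1:24  s2:21  s3:19  s4:10  s5:0  s6:0.
Shift A4→4, A5→5, A6→5.
Schedule A1@1, A2@1, A3@1, A4@4, A5@5, A6@5: s1:15  s2:15  s3:15  s4:14  s5:9  s6:6 — peak 15.

15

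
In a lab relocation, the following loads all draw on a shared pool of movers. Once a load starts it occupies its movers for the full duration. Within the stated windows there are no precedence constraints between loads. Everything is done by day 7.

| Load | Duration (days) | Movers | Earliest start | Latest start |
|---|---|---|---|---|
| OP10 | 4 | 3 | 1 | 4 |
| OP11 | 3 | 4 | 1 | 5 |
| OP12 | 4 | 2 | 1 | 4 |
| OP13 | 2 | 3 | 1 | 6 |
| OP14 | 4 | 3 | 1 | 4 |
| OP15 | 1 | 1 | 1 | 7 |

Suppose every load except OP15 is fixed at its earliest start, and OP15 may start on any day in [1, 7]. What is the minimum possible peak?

15

OP15@1: d1:16  d2:15  d3:12  d4:8  d5:0  d6:0  d7:0 → peak 16
OP15@2: d1:15  d2:16  d3:12  d4:8  d5:0  d6:0  d7:0 → peak 16
OP15@3: d1:15  d2:15  d3:13  d4:8  d5:0  d6:0  d7:0 → peak 15
OP15@4: d1:15  d2:15  d3:12  d4:9  d5:0  d6:0  d7:0 → peak 15
OP15@5: d1:15  d2:15  d3:12  d4:8  d5:1  d6:0  d7:0 → peak 15
OP15@6: d1:15  d2:15  d3:12  d4:8  d5:0  d6:1  d7:0 → peak 15
OP15@7: d1:15  d2:15  d3:12  d4:8  d5:0  d6:0  d7:1 → peak 15
Best is OP15@3, peak 15.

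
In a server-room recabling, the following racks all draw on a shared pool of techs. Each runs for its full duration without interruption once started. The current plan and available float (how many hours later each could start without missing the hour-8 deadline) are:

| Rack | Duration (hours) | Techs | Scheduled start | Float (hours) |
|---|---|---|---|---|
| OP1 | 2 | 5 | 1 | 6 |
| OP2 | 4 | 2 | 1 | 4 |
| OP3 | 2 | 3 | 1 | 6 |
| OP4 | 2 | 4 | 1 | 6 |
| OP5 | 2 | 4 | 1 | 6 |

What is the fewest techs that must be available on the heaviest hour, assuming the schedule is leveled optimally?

6

Early-start (OP1@1, OP2@1, OP3@1, OP4@1, OP5@1) gives peak 18: h1:18  h2:18  h3:2  h4:2  h5:0  h6:0  h7:0  h8:0.
Shift OP2→3, OP3→3, OP4→5, OP5→7.
Schedule OP1@1, OP2@3, OP3@3, OP4@5, OP5@7: h1:5  h2:5  h3:5  h4:5  h5:6  h6:6  h7:4  h8:4 — peak 6.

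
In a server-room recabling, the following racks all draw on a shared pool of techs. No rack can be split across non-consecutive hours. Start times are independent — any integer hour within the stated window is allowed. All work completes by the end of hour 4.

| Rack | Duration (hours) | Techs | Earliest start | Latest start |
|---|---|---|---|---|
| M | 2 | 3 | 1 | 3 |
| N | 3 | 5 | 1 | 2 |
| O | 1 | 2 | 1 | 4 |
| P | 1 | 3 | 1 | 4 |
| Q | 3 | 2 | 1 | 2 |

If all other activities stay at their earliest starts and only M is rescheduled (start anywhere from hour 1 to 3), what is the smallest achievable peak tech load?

M@1: h1:15  h2:10  h3:7  h4:0 → peak 15
M@2: h1:12  h2:10  h3:10  h4:0 → peak 12
M@3: h1:12  h2:7  h3:10  h4:3 → peak 12
Best is M@2, peak 12.

12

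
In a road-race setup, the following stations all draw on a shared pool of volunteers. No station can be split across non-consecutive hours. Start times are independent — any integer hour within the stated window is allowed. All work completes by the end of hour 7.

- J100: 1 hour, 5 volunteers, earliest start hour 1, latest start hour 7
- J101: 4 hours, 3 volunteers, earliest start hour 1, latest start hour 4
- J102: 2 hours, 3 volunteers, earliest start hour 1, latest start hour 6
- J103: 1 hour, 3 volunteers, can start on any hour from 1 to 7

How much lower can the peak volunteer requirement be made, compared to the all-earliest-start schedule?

Early-start peak: h1:14  h2:6  h3:3  h4:3  h5:0  h6:0  h7:0 ⇒ 14.
Leveled (J100@1, J101@2, J102@2, J103@4): h1:5  h2:6  h3:6  h4:6  h5:3  h6:0  h7:0 ⇒ 6.
Reduction 14 − 6 = 8.

8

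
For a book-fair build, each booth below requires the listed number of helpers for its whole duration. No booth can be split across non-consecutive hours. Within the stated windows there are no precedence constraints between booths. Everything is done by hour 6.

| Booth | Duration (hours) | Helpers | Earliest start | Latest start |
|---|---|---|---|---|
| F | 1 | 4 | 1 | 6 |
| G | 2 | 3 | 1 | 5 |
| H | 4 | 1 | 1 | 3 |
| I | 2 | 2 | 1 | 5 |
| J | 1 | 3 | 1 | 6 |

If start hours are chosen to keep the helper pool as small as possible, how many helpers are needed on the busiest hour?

4

Early-start (F@1, G@1, H@1, I@1, J@1) gives peak 13: h1:13  h2:6  h3:1  h4:1  h5:0  h6:0.
Shift G→2, H→2, I→4, J→6.
Schedule F@1, G@2, H@2, I@4, J@6: h1:4  h2:4  h3:4  h4:3  h5:3  h6:3 — peak 4.
Total helper-hours = 21 over 6 hours ⇒ peak ≥ ⌈21/6⌉ = 4, so 4 is optimal.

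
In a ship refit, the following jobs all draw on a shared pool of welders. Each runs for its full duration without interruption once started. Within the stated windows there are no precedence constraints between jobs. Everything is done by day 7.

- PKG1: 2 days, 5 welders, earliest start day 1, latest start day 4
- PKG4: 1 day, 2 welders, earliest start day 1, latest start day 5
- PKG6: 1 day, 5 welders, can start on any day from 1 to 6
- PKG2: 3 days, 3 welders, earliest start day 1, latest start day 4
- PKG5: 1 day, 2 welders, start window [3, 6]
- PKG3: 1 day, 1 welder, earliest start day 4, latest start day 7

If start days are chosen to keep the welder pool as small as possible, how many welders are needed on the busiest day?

Early-start (PKG1@1, PKG4@1, PKG6@1, PKG2@1, PKG5@3, PKG3@4) gives peak 15: d1:15  d2:8  d3:5  d4:1  d5:0  d6:0  d7:0.
Shift PKG4→3, PKG6→6, PKG2→3, PKG5→4, PKG3→5.
Schedule PKG1@1, PKG4@3, PKG6@6, PKG2@3, PKG5@4, PKG3@5: d1:5  d2:5  d3:5  d4:5  d5:4  d6:5  d7:0 — peak 5.
Total welder-days = 29 over 7 days ⇒ peak ≥ ⌈29/7⌉ = 5, so 5 is optimal.

5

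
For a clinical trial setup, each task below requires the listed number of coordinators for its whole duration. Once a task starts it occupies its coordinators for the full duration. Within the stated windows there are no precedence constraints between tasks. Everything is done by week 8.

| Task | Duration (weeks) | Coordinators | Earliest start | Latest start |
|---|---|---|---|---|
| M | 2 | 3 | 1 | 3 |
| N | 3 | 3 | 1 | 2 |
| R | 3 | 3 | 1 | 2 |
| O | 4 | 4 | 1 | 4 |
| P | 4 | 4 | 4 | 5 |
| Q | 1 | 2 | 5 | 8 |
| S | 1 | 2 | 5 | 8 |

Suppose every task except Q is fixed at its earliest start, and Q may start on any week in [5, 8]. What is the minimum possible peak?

13

Q@5: w1:13  w2:13  w3:10  w4:8  w5:8  w6:4  w7:4  w8:0 → peak 13
Q@6: w1:13  w2:13  w3:10  w4:8  w5:6  w6:6  w7:4  w8:0 → peak 13
Q@7: w1:13  w2:13  w3:10  w4:8  w5:6  w6:4  w7:6  w8:0 → peak 13
Q@8: w1:13  w2:13  w3:10  w4:8  w5:6  w6:4  w7:4  w8:2 → peak 13
Best is Q@5, peak 13.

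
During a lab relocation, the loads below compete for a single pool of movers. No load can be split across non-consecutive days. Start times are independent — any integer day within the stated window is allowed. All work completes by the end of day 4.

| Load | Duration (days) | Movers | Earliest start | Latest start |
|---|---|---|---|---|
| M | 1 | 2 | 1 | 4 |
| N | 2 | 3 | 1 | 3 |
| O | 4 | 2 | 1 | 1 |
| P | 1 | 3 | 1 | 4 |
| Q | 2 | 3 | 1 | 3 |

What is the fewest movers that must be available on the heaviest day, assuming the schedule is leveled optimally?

Early-start (M@1, N@1, O@1, P@1, Q@1) gives peak 13: d1:13  d2:8  d3:2  d4:2.
Shift P→2, Q→3.
Schedule M@1, N@1, O@1, P@2, Q@3: d1:7  d2:8  d3:5  d4:5 — peak 8.

8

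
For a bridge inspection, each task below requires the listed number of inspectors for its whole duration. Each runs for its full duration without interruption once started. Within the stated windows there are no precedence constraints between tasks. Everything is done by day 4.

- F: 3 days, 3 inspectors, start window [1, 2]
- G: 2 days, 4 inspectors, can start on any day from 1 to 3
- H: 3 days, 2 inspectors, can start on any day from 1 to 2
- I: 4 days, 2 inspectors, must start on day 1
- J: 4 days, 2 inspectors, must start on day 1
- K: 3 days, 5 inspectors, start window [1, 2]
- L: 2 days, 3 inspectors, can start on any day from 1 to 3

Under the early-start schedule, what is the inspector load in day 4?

4

At early start, day 4 has: I, J.
Demand: 2 + 2 = 4.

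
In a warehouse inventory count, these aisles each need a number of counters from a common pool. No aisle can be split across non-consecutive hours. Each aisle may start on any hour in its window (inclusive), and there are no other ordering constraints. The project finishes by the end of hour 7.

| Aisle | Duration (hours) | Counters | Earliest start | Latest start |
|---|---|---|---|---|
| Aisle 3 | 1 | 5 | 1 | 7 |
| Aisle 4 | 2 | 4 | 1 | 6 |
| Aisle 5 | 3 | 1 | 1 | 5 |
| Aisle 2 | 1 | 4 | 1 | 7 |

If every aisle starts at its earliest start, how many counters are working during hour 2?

At early start, hour 2 has: Aisle 4, Aisle 5.
Demand: 4 + 1 = 5.

5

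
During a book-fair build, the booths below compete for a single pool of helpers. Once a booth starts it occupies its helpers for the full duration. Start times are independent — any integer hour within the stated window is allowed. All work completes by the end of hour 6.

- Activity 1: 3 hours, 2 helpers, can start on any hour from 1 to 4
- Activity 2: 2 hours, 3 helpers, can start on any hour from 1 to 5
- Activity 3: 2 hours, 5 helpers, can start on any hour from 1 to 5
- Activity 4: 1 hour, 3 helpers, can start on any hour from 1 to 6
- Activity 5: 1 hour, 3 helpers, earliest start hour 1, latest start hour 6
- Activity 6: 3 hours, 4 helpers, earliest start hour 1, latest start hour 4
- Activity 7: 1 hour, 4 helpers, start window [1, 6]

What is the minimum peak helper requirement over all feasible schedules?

8

Early-start (Activity 1@1, Activity 2@1, Activity 3@1, Activity 4@1, Activity 5@1, Activity 6@1, Activity 7@1) gives peak 24: h1:24  h2:14  h3:6  h4:0  h5:0  h6:0.
Shift Activity 2→3, Activity 4→3, Activity 5→5, Activity 6→4, Activity 7→6.
Schedule Activity 1@1, Activity 2@3, Activity 3@1, Activity 4@3, Activity 5@5, Activity 6@4, Activity 7@6: h1:7  h2:7  h3:8  h4:7  h5:7  h6:8 — peak 8.
Total helper-hours = 44 over 6 hours ⇒ peak ≥ ⌈44/6⌉ = 8, so 8 is optimal.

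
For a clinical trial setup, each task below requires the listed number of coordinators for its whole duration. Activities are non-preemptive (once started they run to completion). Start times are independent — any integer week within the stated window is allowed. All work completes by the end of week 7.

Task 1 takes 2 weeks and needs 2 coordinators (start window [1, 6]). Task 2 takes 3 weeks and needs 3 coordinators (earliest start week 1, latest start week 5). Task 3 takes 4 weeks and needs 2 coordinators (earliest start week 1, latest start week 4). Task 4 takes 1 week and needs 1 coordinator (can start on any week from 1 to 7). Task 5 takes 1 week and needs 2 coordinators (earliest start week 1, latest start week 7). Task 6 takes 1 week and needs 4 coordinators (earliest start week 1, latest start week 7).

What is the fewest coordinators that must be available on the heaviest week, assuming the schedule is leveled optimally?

5

Early-start (Task 1@1, Task 2@1, Task 3@1, Task 4@1, Task 5@1, Task 6@1) gives peak 14: w1:14  w2:7  w3:5  w4:2  w5:0  w6:0  w7:0.
Shift Task 3→3, Task 4→4, Task 5→4, Task 6→7.
Schedule Task 1@1, Task 2@1, Task 3@3, Task 4@4, Task 5@4, Task 6@7: w1:5  w2:5  w3:5  w4:5  w5:2  w6:2  w7:4 — peak 5.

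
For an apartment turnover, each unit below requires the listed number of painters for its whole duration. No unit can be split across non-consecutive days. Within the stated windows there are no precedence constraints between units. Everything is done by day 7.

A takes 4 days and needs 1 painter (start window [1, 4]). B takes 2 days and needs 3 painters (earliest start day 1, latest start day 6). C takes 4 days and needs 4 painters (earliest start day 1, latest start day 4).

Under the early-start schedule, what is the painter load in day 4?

At early start, day 4 has: A, C.
Demand: 1 + 4 = 5.

5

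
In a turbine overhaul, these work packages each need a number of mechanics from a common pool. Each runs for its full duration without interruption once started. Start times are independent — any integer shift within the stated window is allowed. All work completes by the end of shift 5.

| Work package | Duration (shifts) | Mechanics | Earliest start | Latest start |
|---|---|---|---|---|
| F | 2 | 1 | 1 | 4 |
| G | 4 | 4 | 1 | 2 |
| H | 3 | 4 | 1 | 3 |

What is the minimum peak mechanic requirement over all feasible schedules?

8

Early-start (F@1, G@1, H@1) gives peak 9: s1:9  s2:9  s3:8  s4:4  s5:0.
Shift H→3.
Schedule F@1, G@1, H@3: s1:5  s2:5  s3:8  s4:8  s5:4 — peak 8.
No arrangement of the 24 feasible schedules does better.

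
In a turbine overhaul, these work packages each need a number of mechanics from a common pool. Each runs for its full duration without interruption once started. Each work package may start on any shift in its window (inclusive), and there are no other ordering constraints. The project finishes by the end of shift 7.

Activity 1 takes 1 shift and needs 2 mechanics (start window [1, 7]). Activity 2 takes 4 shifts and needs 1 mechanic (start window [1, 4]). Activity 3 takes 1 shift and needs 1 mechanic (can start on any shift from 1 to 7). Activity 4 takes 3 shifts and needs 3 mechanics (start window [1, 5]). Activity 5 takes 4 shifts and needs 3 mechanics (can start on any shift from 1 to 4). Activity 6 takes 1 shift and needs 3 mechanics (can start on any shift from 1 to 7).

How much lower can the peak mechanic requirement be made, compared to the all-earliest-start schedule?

7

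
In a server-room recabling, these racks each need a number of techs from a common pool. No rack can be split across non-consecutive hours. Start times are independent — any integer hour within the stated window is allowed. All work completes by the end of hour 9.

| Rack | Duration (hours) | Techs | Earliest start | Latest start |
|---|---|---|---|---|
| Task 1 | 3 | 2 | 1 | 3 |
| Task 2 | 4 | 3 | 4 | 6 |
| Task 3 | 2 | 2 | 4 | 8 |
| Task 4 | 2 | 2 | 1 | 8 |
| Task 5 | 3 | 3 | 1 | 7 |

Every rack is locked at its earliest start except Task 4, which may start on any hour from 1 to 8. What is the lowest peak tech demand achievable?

5

Task 4@1: h1:7  h2:7  h3:5  h4:5  h5:5  h6:3  h7:3  h8:0  h9:0 → peak 7
Task 4@2: h1:5  h2:7  h3:7  h4:5  h5:5  h6:3  h7:3  h8:0  h9:0 → peak 7
Task 4@3: h1:5  h2:5  h3:7  h4:7  h5:5  h6:3  h7:3  h8:0  h9:0 → peak 7
Task 4@4: h1:5  h2:5  h3:5  h4:7  h5:7  h6:3  h7:3  h8:0  h9:0 → peak 7
Task 4@5: h1:5  h2:5  h3:5  h4:5  h5:7  h6:5  h7:3  h8:0  h9:0 → peak 7
Task 4@6: h1:5  h2:5  h3:5  h4:5  h5:5  h6:5  h7:5  h8:0  h9:0 → peak 5
Task 4@7: h1:5  h2:5  h3:5  h4:5  h5:5  h6:3  h7:5  h8:2  h9:0 → peak 5
Task 4@8: h1:5  h2:5  h3:5  h4:5  h5:5  h6:3  h7:3  h8:2  h9:2 → peak 5
Best is Task 4@6, peak 5.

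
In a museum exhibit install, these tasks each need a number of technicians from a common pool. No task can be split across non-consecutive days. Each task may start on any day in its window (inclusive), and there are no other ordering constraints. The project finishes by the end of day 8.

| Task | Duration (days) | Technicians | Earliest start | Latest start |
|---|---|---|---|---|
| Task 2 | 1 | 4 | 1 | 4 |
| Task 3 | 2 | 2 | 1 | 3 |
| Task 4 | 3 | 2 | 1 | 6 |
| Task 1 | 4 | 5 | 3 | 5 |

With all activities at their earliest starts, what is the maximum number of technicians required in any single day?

8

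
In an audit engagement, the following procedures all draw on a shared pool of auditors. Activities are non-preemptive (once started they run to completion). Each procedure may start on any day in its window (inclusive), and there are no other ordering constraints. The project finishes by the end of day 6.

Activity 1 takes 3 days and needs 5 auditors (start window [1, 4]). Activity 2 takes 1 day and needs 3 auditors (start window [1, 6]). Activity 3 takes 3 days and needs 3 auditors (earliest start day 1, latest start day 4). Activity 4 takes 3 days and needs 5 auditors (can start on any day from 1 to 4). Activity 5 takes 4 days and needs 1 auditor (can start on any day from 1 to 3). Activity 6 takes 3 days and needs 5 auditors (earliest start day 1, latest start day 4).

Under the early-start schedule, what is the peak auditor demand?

22

Early-start schedule: Activity 1@1, Activity 2@1, Activity 3@1, Activity 4@1, Activity 5@1, Activity 6@1.
Load per day: day 1: 22, day 2: 19, day 3: 19, day 4: 1, day 5: 0, day 6: 0.
Peak is 22.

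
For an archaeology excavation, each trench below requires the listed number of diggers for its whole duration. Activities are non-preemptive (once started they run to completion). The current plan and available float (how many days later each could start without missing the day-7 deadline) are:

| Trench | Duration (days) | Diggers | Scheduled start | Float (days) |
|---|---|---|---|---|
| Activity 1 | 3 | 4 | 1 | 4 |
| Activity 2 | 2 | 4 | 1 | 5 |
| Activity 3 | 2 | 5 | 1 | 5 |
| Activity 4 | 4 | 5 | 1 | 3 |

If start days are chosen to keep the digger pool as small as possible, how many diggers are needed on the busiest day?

9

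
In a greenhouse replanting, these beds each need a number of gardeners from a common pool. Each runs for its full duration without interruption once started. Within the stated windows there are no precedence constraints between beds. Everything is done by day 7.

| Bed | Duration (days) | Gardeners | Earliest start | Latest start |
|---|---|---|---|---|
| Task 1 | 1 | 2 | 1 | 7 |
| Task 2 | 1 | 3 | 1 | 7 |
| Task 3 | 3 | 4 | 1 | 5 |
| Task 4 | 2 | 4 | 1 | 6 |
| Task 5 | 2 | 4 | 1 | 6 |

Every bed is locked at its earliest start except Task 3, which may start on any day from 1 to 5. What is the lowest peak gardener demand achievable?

Task 3@1: d1:17  d2:12  d3:4  d4:0  d5:0  d6:0  d7:0 → peak 17
Task 3@2: d1:13  d2:12  d3:4  d4:4  d5:0  d6:0  d7:0 → peak 13
Task 3@3: d1:13  d2:8  d3:4  d4:4  d5:4  d6:0  d7:0 → peak 13
Task 3@4: d1:13  d2:8  d3:0  d4:4  d5:4  d6:4  d7:0 → peak 13
Task 3@5: d1:13  d2:8  d3:0  d4:0  d5:4  d6:4  d7:4 → peak 13
Best is Task 3@2, peak 13.

13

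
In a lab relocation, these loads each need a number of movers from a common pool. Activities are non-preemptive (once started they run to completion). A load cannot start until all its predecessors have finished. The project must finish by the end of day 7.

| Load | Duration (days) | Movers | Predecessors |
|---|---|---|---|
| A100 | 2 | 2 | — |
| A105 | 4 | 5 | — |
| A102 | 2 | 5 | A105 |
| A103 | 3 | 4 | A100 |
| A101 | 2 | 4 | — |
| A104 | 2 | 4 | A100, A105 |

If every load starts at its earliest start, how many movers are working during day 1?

11

At early start, day 1 has: A100, A105, A101.
Demand: 2 + 5 + 4 = 11.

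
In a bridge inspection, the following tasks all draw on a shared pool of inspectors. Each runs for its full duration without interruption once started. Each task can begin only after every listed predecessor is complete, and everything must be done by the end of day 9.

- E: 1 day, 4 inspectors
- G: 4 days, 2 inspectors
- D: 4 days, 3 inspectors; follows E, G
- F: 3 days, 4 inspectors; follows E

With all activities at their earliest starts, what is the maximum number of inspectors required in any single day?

Early-start schedule: E@1, G@1, D@5, F@2.
Load per day: day 1: 6, day 2: 6, day 3: 6, day 4: 6, day 5: 3, day 6: 3, day 7: 3, day 8: 3, day 9: 0.
Peak is 6.

6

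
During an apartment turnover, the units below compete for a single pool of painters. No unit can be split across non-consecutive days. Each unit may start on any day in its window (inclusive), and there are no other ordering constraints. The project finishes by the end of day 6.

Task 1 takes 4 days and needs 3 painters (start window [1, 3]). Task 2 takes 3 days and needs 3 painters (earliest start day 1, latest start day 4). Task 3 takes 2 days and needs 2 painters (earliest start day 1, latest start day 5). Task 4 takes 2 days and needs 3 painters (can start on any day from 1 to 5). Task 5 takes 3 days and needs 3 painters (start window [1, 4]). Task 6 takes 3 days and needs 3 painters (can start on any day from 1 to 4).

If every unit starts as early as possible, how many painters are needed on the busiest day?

17

Early-start schedule: Task 1@1, Task 2@1, Task 3@1, Task 4@1, Task 5@1, Task 6@1.
Load per day: day 1: 17, day 2: 17, day 3: 12, day 4: 3, day 5: 0, day 6: 0.
Peak is 17.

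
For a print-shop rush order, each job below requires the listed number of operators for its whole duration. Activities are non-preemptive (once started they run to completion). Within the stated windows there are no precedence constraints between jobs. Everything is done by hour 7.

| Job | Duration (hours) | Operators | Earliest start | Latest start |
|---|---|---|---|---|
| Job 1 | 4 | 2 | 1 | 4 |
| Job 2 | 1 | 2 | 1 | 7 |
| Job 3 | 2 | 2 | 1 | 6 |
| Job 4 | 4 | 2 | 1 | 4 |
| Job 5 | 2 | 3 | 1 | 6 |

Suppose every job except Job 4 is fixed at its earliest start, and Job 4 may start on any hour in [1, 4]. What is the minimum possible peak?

Job 4@1: h1:11  h2:9  h3:4  h4:4  h5:0  h6:0  h7:0 → peak 11
Job 4@2: h1:9  h2:9  h3:4  h4:4  h5:2  h6:0  h7:0 → peak 9
Job 4@3: h1:9  h2:7  h3:4  h4:4  h5:2  h6:2  h7:0 → peak 9
Job 4@4: h1:9  h2:7  h3:2  h4:4  h5:2  h6:2  h7:2 → peak 9
Best is Job 4@2, peak 9.

9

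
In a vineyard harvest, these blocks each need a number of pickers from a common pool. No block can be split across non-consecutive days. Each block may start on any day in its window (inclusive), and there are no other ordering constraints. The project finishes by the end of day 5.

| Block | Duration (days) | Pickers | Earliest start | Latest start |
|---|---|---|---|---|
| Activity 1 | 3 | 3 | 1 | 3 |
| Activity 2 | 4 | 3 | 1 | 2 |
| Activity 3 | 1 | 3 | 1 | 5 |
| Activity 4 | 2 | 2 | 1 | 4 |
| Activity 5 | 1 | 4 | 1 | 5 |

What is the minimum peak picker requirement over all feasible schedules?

Early-start (Activity 1@1, Activity 2@1, Activity 3@1, Activity 4@1, Activity 5@1) gives peak 15: d1:15  d2:8  d3:6  d4:3  d5:0.
Shift Activity 3→4, Activity 5→5.
Schedule Activity 1@1, Activity 2@1, Activity 3@4, Activity 4@1, Activity 5@5: d1:8  d2:8  d3:6  d4:6  d5:4 — peak 8.

8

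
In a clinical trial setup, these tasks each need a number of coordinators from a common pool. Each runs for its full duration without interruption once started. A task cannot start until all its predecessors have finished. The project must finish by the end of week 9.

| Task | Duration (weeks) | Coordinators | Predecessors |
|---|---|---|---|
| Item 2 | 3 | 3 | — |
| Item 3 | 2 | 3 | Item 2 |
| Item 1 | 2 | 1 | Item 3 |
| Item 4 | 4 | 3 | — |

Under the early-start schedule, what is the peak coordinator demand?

6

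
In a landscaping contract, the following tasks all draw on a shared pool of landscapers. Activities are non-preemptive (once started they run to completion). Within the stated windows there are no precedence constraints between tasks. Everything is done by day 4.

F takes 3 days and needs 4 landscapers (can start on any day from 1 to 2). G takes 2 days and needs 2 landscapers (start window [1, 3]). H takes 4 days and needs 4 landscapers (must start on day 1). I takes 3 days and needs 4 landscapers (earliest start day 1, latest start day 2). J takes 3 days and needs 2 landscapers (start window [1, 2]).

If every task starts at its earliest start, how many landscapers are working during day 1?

16

At early start, day 1 has: F, G, H, I, J.
Demand: 4 + 2 + 4 + 4 + 2 = 16.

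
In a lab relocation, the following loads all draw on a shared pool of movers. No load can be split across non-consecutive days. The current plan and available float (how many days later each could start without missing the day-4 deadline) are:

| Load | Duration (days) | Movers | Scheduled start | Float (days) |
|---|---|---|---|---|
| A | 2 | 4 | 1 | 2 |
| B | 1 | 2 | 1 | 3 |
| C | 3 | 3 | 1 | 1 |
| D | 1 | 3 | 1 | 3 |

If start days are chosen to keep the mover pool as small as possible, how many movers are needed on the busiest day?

Early-start (A@1, B@1, C@1, D@1) gives peak 12: d1:12  d2:7  d3:3  d4:0.
Shift C→2, D→3.
Schedule A@1, B@1, C@2, D@3: d1:6  d2:7  d3:6  d4:3 — peak 7.

7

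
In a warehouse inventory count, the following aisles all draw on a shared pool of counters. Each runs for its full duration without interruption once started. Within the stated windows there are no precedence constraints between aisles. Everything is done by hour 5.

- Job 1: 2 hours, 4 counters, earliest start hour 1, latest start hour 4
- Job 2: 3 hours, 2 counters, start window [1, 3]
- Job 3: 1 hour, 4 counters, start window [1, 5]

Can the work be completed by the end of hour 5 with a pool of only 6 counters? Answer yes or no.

yes

Schedule Job 1@1, Job 2@1, Job 3@3: h1:6  h2:6  h3:6  h4:0  h5:0 — peak 6 ≤ 6.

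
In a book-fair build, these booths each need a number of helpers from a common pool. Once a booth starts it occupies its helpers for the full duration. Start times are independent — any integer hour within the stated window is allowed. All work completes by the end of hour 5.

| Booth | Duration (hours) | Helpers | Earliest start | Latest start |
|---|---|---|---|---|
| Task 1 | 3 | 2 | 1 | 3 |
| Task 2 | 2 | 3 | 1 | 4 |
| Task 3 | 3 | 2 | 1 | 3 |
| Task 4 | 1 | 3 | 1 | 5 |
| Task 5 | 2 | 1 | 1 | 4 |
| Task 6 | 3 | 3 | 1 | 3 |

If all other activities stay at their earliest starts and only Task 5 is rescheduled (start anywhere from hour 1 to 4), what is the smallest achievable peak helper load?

Task 5@1: h1:14  h2:11  h3:7  h4:0  h5:0 → peak 14
Task 5@2: h1:13  h2:11  h3:8  h4:0  h5:0 → peak 13
Task 5@3: h1:13  h2:10  h3:8  h4:1  h5:0 → peak 13
Task 5@4: h1:13  h2:10  h3:7  h4:1  h5:1 → peak 13
Best is Task 5@2, peak 13.

13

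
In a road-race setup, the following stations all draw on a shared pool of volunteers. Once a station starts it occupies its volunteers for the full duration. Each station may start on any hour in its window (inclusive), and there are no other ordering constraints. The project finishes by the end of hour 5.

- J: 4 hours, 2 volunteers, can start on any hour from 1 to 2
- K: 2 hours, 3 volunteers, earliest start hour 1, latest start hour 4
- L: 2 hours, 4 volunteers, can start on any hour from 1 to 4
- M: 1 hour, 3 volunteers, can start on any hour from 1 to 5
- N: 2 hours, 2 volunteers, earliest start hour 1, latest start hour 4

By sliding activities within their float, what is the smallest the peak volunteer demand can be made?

7

Early-start (J@1, K@1, L@1, M@1, N@1) gives peak 14: h1:14  h2:11  h3:2  h4:2  h5:0.
Shift L→3, M→5.
Schedule J@1, K@1, L@3, M@5, N@1: h1:7  h2:7  h3:6  h4:6  h5:3 — peak 7.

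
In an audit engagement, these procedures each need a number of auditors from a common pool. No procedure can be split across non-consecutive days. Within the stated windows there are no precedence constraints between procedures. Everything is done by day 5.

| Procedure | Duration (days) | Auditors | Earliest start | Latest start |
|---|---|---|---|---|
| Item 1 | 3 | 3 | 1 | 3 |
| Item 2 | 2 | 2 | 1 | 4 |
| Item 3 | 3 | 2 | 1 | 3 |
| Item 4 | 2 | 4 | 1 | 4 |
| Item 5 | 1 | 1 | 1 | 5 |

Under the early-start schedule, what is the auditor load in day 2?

At early start, day 2 has: Item 1, Item 2, Item 3, Item 4.
Demand: 3 + 2 + 2 + 4 = 11.

11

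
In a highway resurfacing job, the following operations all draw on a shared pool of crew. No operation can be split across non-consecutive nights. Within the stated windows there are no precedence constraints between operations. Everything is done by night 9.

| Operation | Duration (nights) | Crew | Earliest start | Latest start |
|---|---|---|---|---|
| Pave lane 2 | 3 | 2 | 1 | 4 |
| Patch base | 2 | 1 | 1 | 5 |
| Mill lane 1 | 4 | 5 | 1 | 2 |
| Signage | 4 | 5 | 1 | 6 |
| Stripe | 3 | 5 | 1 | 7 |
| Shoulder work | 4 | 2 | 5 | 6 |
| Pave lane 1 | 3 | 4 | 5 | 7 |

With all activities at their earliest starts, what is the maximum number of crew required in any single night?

Early-start schedule: Pave lane 2@1, Patch base@1, Mill lane 1@1, Signage@1, Stripe@1, Shoulder work@5, Pave lane 1@5.
Load per night: night 1: 18, night 2: 18, night 3: 17, night 4: 10, night 5: 6, night 6: 6, night 7: 6, night 8: 2, night 9: 0.
Peak is 18.

18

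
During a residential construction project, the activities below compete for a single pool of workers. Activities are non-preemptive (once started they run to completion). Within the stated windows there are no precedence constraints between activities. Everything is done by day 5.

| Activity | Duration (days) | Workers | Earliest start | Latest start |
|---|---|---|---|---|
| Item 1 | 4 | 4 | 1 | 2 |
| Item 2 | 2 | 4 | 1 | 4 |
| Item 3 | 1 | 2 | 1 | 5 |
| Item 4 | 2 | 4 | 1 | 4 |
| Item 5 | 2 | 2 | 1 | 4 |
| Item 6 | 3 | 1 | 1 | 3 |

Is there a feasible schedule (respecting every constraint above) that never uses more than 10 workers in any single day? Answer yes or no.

yes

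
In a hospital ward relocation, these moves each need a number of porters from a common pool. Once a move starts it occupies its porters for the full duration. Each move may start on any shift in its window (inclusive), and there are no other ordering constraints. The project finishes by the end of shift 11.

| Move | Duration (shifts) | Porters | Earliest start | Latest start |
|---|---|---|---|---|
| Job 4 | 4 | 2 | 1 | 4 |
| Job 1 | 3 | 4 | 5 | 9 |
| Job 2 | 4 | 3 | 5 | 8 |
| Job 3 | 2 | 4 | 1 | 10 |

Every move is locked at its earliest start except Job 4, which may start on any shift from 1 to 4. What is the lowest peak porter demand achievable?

7

Job 4@1: s1:6  s2:6  s3:2  s4:2  s5:7  s6:7  s7:7  s8:3  s9:0  s10:0  s11:0 → peak 7
Job 4@2: s1:4  s2:6  s3:2  s4:2  s5:9  s6:7  s7:7  s8:3  s9:0  s10:0  s11:0 → peak 9
Job 4@3: s1:4  s2:4  s3:2  s4:2  s5:9  s6:9  s7:7  s8:3  s9:0  s10:0  s11:0 → peak 9
Job 4@4: s1:4  s2:4  s3:0  s4:2  s5:9  s6:9  s7:9  s8:3  s9:0  s10:0  s11:0 → peak 9
Best is Job 4@1, peak 7.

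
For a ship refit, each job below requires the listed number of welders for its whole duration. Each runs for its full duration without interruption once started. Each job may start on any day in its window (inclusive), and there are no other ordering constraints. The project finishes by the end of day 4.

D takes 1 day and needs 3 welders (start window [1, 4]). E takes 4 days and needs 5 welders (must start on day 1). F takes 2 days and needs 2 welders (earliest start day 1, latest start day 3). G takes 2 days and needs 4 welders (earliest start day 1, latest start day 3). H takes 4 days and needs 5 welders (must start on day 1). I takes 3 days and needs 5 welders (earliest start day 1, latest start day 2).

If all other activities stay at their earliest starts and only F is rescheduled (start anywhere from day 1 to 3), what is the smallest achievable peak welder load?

22

F@1: d1:24  d2:21  d3:15  d4:10 → peak 24
F@2: d1:22  d2:21  d3:17  d4:10 → peak 22
F@3: d1:22  d2:19  d3:17  d4:12 → peak 22
Best is F@2, peak 22.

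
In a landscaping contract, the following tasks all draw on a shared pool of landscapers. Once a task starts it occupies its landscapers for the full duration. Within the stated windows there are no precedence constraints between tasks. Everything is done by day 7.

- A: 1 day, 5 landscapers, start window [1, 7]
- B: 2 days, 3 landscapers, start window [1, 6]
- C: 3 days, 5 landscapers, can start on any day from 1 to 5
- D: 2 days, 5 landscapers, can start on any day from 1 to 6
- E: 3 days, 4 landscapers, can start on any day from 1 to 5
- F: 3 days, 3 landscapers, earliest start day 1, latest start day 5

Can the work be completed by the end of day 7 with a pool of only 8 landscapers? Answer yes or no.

no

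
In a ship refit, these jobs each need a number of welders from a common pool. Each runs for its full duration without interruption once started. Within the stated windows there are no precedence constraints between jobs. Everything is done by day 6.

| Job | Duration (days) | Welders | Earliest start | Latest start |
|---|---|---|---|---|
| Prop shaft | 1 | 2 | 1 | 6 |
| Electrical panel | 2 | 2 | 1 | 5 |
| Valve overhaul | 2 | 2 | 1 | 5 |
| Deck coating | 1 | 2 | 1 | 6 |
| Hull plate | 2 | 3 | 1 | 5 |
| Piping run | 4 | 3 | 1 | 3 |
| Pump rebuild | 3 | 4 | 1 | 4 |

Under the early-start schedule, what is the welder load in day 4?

At early start, day 4 has: Piping run.
Demand: 3 = 3.

3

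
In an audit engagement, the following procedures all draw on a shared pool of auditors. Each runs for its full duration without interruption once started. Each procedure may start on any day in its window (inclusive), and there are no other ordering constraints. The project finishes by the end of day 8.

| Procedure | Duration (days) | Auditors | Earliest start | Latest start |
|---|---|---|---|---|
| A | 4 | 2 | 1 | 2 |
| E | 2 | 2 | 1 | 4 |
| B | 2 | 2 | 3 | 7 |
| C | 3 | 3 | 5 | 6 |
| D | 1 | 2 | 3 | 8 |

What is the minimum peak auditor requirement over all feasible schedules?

4

Early-start (A@1, E@1, B@3, C@5, D@3) gives peak 6: d1:4  d2:4  d3:6  d4:4  d5:3  d6:3  d7:3  d8:0.
Shift D→8.
Schedule A@1, E@1, B@3, C@5, D@8: d1:4  d2:4  d3:4  d4:4  d5:3  d6:3  d7:3  d8:2 — peak 4.
Total auditor-days = 27 over 8 days ⇒ peak ≥ ⌈27/8⌉ = 4, so 4 is optimal.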